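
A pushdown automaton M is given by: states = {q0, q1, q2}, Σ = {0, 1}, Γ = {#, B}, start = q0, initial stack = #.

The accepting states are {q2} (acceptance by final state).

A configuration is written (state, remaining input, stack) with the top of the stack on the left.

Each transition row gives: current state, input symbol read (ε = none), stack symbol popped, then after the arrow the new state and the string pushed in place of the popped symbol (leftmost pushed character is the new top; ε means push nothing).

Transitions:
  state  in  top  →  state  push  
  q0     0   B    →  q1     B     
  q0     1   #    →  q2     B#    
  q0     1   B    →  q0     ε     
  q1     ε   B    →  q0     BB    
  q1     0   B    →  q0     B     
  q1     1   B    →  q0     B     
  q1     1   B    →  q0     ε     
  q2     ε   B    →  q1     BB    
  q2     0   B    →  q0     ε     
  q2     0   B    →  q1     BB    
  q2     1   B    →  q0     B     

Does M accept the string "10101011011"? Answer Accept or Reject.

Accept

One accepting computation: (q0, 10101011011, #) ⊢ (q2, 0101011011, B#) ⊢ (q0, 101011011, #) ⊢ (q2, 01011011, B#) ⊢ (q0, 1011011, #) ⊢ (q2, 011011, B#) ⊢ (q0, 11011, #) ⊢ (q2, 1011, B#) ⊢ (q0, 011, B#) ⊢ (q1, 11, B#) ⊢ (q0, 1, #) ⊢ (q2, ε, B#)
All input consumed and state q2 ∈ F.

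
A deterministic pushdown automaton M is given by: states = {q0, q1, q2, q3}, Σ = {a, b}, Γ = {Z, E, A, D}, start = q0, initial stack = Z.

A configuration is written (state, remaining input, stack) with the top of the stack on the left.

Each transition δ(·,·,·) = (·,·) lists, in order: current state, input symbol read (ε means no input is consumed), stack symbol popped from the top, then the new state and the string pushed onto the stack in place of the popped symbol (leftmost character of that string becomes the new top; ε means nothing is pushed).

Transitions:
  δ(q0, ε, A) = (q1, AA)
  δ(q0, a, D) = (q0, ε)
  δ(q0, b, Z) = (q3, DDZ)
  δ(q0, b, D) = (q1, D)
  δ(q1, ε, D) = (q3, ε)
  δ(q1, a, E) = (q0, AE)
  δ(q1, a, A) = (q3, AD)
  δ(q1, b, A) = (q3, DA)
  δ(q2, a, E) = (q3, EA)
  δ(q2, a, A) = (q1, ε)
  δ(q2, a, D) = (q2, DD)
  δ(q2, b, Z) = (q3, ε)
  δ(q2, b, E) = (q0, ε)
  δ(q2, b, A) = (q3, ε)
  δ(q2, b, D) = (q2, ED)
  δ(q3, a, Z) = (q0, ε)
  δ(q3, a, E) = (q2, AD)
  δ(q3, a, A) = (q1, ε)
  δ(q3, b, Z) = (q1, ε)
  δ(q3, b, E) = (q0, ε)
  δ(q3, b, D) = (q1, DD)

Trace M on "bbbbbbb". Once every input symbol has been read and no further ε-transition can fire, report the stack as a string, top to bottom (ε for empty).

(q0, bbbbbbb, Z)
  read b, top Z: go to q3, push DDZ → (q3, bbbbbb, DDZ)
  read b, top D: go to q1, push DD → (q1, bbbbb, DDDZ)
  ε-move, top D: go to q3, push ε → (q3, bbbbb, DDZ)
  read b, top D: go to q1, push DD → (q1, bbbb, DDDZ)
  ε-move, top D: go to q3, push ε → (q3, bbbb, DDZ)
  read b, top D: go to q1, push DD → (q1, bbb, DDDZ)
  ε-move, top D: go to q3, push ε → (q3, bbb, DDZ)
  read b, top D: go to q1, push DD → (q1, bb, DDDZ)
  ε-move, top D: go to q3, push ε → (q3, bb, DDZ)
  read b, top D: go to q1, push DD → (q1, b, DDDZ)
  ε-move, top D: go to q3, push ε → (q3, b, DDZ)
  read b, top D: go to q1, push DD → (q1, ε, DDDZ)
  ε-move, top D: go to q3, push ε → (q3, ε, DDZ)
All input consumed in state q3 with stack DDZ.

DDZ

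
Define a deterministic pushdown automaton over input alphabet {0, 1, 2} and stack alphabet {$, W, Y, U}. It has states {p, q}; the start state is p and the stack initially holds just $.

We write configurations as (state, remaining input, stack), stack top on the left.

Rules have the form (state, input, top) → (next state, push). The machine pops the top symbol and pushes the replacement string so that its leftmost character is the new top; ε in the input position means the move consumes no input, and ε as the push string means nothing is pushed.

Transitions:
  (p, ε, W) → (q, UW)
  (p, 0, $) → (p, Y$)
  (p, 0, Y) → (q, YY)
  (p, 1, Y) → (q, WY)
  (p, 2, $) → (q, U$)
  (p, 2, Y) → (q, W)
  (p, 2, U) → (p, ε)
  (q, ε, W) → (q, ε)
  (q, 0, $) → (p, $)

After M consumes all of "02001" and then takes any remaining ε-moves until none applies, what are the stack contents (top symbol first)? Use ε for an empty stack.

Y$

(p, 02001, $) ⊢ (p, 2001, Y$) ⊢ (q, 001, W$) ⊢ (q, 001, $) ⊢ (p, 01, $) ⊢ (p, 1, Y$) ⊢ (q, ε, WY$) ⊢ (q, ε, Y$)
All input consumed in state q with stack Y$.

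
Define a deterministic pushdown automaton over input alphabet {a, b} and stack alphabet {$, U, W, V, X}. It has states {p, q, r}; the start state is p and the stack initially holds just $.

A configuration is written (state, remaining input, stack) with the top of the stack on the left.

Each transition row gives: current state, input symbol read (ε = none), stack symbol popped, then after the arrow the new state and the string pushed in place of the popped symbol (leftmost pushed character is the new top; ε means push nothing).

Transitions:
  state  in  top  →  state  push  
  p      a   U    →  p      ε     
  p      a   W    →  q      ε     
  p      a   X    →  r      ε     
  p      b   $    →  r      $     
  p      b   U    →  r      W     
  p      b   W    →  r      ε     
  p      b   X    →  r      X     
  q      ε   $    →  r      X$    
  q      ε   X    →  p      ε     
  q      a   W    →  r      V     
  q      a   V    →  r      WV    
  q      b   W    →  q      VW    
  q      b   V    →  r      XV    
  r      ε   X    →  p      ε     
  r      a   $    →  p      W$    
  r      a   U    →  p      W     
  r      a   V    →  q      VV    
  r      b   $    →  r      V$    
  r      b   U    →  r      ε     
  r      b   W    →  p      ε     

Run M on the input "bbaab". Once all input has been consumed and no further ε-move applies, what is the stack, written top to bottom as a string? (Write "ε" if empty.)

(p, bbaab, $) ⊢ (r, baab, $) ⊢ (r, aab, V$) ⊢ (q, ab, VV$) ⊢ (r, b, WVV$) ⊢ (p, ε, VV$)
All input consumed in state p with stack VV$.

VV$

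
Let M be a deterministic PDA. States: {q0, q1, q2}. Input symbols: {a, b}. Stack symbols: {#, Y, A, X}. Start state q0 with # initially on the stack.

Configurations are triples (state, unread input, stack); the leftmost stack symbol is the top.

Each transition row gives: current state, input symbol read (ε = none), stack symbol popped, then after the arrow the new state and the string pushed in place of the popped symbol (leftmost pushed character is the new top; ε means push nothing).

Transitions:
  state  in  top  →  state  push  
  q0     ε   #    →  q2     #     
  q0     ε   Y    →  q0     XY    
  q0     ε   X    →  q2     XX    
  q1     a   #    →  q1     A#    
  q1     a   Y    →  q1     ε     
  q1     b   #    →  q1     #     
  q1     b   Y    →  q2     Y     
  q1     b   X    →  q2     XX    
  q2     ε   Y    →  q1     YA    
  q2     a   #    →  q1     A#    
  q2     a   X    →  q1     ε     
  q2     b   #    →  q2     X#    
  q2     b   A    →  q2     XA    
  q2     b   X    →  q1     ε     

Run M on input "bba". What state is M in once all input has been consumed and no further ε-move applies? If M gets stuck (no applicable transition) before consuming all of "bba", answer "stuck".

q1

(q0, bba, #) ⊢ (q2, bba, #) ⊢ (q2, ba, X#) ⊢ (q1, a, #) ⊢ (q1, ε, A#)
All input consumed; M is in state q1.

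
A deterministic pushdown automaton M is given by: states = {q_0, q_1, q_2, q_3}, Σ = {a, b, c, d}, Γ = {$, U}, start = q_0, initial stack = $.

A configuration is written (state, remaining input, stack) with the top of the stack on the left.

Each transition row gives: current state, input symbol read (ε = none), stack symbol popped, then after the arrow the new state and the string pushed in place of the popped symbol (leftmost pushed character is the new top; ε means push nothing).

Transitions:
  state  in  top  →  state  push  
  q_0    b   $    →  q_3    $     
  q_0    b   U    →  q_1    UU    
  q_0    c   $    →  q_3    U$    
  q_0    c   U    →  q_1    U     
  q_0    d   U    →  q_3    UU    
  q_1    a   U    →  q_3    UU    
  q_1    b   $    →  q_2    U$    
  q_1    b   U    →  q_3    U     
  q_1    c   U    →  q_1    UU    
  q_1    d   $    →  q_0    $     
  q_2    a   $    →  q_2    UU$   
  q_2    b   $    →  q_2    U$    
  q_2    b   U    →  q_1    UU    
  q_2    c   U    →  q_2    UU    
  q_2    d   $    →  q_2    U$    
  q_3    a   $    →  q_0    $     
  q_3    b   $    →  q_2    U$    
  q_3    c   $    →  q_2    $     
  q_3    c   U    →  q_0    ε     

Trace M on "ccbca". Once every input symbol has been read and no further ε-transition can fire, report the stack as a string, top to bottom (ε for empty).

UU$

(q_0, ccbca, $) ⊢ (q_3, cbca, U$) ⊢ (q_0, bca, $) ⊢ (q_3, ca, $) ⊢ (q_2, a, $) ⊢ (q_2, ε, UU$)
All input consumed in state q_2 with stack UU$.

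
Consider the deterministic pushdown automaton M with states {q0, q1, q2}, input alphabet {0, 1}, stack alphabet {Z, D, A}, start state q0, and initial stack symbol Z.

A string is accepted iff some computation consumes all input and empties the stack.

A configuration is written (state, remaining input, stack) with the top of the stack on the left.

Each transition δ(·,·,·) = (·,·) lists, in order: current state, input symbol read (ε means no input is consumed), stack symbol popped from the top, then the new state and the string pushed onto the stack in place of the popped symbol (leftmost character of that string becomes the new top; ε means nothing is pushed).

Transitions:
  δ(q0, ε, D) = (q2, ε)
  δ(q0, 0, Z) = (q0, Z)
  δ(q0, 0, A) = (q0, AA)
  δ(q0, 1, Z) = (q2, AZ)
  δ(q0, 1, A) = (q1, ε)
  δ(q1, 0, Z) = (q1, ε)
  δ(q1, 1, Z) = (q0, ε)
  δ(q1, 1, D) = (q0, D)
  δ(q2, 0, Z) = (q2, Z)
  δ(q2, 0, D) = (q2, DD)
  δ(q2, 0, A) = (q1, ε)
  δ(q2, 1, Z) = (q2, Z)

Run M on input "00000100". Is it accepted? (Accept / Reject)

Accept

(q0, 00000100, Z)
  read 0, top Z: go to q0, push Z → (q0, 0000100, Z)
  read 0, top Z: go to q0, push Z → (q0, 000100, Z)
  read 0, top Z: go to q0, push Z → (q0, 00100, Z)
  read 0, top Z: go to q0, push Z → (q0, 0100, Z)
  read 0, top Z: go to q0, push Z → (q0, 100, Z)
  read 1, top Z: go to q2, push AZ → (q2, 00, AZ)
  read 0, top A: go to q1, push ε → (q1, 0, Z)
  read 0, top Z: go to q1, push ε → (q1, ε, ε)
All input consumed and the stack is empty.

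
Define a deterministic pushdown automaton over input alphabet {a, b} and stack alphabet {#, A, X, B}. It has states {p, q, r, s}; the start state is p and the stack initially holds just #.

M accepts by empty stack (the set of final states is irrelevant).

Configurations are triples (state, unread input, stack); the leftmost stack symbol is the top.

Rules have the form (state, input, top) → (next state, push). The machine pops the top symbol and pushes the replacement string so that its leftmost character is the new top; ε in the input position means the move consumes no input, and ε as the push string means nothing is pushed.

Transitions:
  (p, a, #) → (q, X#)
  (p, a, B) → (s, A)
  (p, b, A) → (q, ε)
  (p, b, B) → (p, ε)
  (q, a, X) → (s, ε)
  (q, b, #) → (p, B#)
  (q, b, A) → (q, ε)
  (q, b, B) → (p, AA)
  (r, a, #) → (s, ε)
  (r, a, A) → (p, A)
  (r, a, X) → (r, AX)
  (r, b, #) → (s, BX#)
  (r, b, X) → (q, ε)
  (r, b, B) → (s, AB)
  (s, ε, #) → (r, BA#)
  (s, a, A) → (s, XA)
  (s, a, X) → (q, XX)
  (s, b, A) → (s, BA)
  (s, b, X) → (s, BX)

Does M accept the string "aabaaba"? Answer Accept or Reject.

(p, aabaaba, #)
  read a, top #: go to q, push X# → (q, abaaba, X#)
  read a, top X: go to s, push ε → (s, baaba, #)
  ε-move, top #: go to r, push BA# → (r, baaba, BA#)
  read b, top B: go to s, push AB → (s, aaba, ABA#)
  read a, top A: go to s, push XA → (s, aba, XABA#)
  read a, top X: go to q, push XX → (q, ba, XXABA#)
No transition applies at (q, ba, XXABA#); input not fully consumed.

Reject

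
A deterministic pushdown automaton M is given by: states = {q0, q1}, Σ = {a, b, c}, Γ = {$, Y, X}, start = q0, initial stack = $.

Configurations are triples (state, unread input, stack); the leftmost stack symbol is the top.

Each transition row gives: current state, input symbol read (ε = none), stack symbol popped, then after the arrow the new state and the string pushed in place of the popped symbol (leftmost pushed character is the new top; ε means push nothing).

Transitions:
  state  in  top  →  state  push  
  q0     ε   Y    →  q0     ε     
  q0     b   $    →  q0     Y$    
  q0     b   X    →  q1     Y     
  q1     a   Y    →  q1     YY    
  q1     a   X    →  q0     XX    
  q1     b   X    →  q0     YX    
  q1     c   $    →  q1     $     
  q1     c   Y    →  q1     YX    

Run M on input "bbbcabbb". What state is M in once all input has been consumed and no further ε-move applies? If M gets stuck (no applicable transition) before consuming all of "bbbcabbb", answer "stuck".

(q0, bbbcabbb, $) ⊢ (q0, bbcabbb, Y$) ⊢ (q0, bbcabbb, $) ⊢ (q0, bcabbb, Y$) ⊢ (q0, bcabbb, $) ⊢ (q0, cabbb, Y$) ⊢ (q0, cabbb, $)
No transition for (q0, c, top $); M blocks with input cabbb remaining.

stuck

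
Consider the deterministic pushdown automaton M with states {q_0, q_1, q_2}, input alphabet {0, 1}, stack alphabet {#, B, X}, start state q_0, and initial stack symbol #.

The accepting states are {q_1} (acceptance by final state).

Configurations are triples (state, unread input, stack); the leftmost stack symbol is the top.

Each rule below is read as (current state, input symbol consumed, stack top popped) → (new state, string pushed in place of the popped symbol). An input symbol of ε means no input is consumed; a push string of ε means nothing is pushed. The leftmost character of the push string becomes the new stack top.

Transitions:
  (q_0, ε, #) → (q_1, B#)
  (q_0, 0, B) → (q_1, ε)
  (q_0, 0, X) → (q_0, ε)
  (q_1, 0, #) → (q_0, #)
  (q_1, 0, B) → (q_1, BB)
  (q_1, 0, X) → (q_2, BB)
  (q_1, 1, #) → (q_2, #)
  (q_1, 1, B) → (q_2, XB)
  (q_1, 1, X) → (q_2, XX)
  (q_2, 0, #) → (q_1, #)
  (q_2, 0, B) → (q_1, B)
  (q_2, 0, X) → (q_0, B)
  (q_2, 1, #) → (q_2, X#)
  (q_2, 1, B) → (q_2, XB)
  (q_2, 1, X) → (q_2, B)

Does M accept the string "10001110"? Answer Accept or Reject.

Reject

(q_0, 10001110, #)
  ε-move, top #: go to q_1, push B# → (q_1, 10001110, B#)
  read 1, top B: go to q_2, push XB → (q_2, 0001110, XB#)
  read 0, top X: go to q_0, push B → (q_0, 001110, BB#)
  read 0, top B: go to q_1, push ε → (q_1, 01110, B#)
  read 0, top B: go to q_1, push BB → (q_1, 1110, BB#)
  read 1, top B: go to q_2, push XB → (q_2, 110, XBB#)
  read 1, top X: go to q_2, push B → (q_2, 10, BBB#)
  read 1, top B: go to q_2, push XB → (q_2, 0, XBBB#)
  read 0, top X: go to q_0, push B → (q_0, ε, BBBB#)
All input consumed; state q_0 ∉ F and no further ε-move applies.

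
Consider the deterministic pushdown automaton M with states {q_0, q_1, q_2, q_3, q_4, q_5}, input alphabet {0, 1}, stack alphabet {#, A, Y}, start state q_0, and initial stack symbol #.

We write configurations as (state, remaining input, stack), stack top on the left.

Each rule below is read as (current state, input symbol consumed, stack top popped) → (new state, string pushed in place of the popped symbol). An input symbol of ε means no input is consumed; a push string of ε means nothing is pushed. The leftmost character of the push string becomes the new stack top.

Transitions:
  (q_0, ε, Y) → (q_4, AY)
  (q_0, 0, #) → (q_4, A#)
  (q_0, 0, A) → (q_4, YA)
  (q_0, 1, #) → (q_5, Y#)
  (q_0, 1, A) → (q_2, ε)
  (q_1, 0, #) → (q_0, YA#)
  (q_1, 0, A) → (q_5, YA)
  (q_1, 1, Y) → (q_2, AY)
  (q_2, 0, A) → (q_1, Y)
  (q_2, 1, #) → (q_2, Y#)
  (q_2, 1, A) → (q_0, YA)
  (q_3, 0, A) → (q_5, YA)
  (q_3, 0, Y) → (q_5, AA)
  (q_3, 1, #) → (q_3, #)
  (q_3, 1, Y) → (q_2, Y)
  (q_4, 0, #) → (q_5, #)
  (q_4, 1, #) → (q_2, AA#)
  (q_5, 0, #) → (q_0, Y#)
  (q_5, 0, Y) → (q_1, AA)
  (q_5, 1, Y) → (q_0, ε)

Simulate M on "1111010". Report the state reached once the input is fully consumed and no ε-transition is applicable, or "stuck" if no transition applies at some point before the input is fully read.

(q_0, 1111010, #)
  read 1, top #: go to q_5, push Y# → (q_5, 111010, Y#)
  read 1, top Y: go to q_0, push ε → (q_0, 11010, #)
  read 1, top #: go to q_5, push Y# → (q_5, 1010, Y#)
  read 1, top Y: go to q_0, push ε → (q_0, 010, #)
  read 0, top #: go to q_4, push A# → (q_4, 10, A#)
No transition for (q_4, 1, top A); M blocks with input 10 remaining.

stuck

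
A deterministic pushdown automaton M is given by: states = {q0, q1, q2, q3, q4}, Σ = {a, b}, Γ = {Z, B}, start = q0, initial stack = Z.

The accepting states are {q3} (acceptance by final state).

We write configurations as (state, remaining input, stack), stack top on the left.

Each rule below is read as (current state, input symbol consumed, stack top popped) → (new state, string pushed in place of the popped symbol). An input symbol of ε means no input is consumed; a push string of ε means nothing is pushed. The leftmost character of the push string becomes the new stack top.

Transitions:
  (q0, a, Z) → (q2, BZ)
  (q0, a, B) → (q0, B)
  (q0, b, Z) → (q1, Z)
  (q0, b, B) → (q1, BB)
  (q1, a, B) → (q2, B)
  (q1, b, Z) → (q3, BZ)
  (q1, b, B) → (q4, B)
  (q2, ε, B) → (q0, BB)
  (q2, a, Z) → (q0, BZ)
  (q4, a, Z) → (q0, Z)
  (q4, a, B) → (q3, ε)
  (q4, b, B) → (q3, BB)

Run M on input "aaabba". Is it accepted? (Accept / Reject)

(q0, aaabba, Z)
  read a, top Z: go to q2, push BZ → (q2, aabba, BZ)
  ε-move, top B: go to q0, push BB → (q0, aabba, BBZ)
  read a, top B: go to q0, push B → (q0, abba, BBZ)
  read a, top B: go to q0, push B → (q0, bba, BBZ)
  read b, top B: go to q1, push BB → (q1, ba, BBBZ)
  read b, top B: go to q4, push B → (q4, a, BBBZ)
  read a, top B: go to q3, push ε → (q3, ε, BBZ)
All input consumed; state q3 ∈ F.

Accept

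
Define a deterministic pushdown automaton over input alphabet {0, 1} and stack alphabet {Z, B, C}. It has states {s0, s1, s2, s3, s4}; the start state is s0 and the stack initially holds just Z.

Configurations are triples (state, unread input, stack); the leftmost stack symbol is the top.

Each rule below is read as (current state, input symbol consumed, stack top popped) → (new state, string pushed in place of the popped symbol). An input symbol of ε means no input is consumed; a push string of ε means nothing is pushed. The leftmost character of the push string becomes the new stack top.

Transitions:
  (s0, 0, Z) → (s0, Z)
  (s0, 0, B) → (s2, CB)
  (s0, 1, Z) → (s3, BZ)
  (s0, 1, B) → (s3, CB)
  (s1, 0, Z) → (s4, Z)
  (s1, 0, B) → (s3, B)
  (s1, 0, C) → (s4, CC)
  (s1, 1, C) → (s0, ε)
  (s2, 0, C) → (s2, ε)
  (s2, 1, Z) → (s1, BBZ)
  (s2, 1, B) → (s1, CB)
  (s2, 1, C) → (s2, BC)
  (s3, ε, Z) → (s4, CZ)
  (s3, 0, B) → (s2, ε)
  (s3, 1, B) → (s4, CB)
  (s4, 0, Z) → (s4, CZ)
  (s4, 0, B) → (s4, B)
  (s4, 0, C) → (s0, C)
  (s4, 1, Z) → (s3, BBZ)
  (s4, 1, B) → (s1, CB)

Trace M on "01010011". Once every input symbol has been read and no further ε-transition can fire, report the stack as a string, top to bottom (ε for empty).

BZ

(s0, 01010011, Z) ⊢ (s0, 1010011, Z) ⊢ (s3, 010011, BZ) ⊢ (s2, 10011, Z) ⊢ (s1, 0011, BBZ) ⊢ (s3, 011, BBZ) ⊢ (s2, 11, BZ) ⊢ (s1, 1, CBZ) ⊢ (s0, ε, BZ)
All input consumed in state s0 with stack BZ.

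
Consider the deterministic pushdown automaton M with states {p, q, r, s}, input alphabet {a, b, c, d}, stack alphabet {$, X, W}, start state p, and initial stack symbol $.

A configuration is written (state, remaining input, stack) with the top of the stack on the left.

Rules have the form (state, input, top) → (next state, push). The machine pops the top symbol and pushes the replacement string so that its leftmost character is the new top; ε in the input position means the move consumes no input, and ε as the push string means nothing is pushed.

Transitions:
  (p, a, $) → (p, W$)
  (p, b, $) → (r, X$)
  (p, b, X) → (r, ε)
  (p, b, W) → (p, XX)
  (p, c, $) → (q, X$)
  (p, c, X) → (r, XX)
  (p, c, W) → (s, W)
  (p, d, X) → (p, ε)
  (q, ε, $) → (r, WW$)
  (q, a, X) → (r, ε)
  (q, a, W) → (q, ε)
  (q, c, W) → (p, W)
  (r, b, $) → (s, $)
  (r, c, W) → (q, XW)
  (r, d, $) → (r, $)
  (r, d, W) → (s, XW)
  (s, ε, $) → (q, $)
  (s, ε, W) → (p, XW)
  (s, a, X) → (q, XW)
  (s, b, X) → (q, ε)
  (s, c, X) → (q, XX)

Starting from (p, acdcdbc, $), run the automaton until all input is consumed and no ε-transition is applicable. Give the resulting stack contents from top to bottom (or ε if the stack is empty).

(p, acdcdbc, $)
  read a, top $: go to p, push W$ → (p, cdcdbc, W$)
  read c, top W: go to s, push W → (s, dcdbc, W$)
  ε-move, top W: go to p, push XW → (p, dcdbc, XW$)
  read d, top X: go to p, push ε → (p, cdbc, W$)
  read c, top W: go to s, push W → (s, dbc, W$)
  ε-move, top W: go to p, push XW → (p, dbc, XW$)
  read d, top X: go to p, push ε → (p, bc, W$)
  read b, top W: go to p, push XX → (p, c, XX$)
  read c, top X: go to r, push XX → (r, ε, XXX$)
All input consumed in state r with stack XXX$.

XXX$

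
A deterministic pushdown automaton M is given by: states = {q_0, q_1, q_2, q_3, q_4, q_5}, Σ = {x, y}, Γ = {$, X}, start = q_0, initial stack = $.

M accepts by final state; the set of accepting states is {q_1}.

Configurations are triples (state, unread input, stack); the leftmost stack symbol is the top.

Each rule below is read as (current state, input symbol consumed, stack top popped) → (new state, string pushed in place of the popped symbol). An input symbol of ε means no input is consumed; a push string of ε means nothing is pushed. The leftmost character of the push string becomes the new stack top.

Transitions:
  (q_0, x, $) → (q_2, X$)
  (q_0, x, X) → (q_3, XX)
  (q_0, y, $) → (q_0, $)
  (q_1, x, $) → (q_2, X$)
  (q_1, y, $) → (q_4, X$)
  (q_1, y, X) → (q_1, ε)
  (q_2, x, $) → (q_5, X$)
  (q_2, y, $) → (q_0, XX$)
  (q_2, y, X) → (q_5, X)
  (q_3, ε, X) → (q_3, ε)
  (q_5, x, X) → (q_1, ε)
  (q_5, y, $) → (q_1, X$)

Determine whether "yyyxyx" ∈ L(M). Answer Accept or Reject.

(q_0, yyyxyx, $) ⊢ (q_0, yyxyx, $) ⊢ (q_0, yxyx, $) ⊢ (q_0, xyx, $) ⊢ (q_2, yx, X$) ⊢ (q_5, x, X$) ⊢ (q_1, ε, $)
All input consumed; state q_1 ∈ F.

Accept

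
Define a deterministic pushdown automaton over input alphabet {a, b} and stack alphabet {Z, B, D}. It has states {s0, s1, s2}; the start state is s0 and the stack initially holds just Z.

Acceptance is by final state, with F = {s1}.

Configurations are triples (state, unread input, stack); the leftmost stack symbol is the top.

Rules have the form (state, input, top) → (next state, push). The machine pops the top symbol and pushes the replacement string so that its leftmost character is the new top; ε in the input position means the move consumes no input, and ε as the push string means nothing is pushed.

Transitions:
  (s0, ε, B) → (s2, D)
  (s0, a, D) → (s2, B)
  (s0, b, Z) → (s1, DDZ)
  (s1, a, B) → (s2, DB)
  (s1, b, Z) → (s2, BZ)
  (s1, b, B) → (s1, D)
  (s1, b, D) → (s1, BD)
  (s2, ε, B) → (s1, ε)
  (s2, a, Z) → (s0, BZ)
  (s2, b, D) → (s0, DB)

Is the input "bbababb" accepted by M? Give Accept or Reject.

Accept

(s0, bbababb, Z)
  read b, top Z: go to s1, push DDZ → (s1, bababb, DDZ)
  read b, top D: go to s1, push BD → (s1, ababb, BDDZ)
  read a, top B: go to s2, push DB → (s2, babb, DBDDZ)
  read b, top D: go to s0, push DB → (s0, abb, DBBDDZ)
  read a, top D: go to s2, push B → (s2, bb, BBBDDZ)
  ε-move, top B: go to s1, push ε → (s1, bb, BBDDZ)
  read b, top B: go to s1, push D → (s1, b, DBDDZ)
  read b, top D: go to s1, push BD → (s1, ε, BDBDDZ)
All input consumed; state s1 ∈ F.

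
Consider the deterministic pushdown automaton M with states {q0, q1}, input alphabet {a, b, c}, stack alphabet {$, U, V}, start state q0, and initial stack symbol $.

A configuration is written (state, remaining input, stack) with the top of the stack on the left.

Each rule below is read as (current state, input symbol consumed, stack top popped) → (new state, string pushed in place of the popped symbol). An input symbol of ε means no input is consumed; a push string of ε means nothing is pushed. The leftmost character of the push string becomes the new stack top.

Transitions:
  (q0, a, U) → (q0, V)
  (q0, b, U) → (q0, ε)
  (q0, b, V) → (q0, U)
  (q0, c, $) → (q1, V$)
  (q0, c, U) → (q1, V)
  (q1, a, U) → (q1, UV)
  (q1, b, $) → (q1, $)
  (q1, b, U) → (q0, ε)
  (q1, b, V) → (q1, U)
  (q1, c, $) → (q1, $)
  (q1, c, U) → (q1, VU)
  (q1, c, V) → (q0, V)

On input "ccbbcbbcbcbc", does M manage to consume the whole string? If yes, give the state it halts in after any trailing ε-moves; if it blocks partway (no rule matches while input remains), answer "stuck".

(q0, ccbbcbbcbcbc, $)
  read c, top $: go to q1, push V$ → (q1, cbbcbbcbcbc, V$)
  read c, top V: go to q0, push V → (q0, bbcbbcbcbc, V$)
  read b, top V: go to q0, push U → (q0, bcbbcbcbc, U$)
  read b, top U: go to q0, push ε → (q0, cbbcbcbc, $)
  read c, top $: go to q1, push V$ → (q1, bbcbcbc, V$)
  read b, top V: go to q1, push U → (q1, bcbcbc, U$)
  read b, top U: go to q0, push ε → (q0, cbcbc, $)
  read c, top $: go to q1, push V$ → (q1, bcbc, V$)
  read b, top V: go to q1, push U → (q1, cbc, U$)
  read c, top U: go to q1, push VU → (q1, bc, VU$)
  read b, top V: go to q1, push U → (q1, c, UU$)
  read c, top U: go to q1, push VU → (q1, ε, VUU$)
All input consumed; M is in state q1.

q1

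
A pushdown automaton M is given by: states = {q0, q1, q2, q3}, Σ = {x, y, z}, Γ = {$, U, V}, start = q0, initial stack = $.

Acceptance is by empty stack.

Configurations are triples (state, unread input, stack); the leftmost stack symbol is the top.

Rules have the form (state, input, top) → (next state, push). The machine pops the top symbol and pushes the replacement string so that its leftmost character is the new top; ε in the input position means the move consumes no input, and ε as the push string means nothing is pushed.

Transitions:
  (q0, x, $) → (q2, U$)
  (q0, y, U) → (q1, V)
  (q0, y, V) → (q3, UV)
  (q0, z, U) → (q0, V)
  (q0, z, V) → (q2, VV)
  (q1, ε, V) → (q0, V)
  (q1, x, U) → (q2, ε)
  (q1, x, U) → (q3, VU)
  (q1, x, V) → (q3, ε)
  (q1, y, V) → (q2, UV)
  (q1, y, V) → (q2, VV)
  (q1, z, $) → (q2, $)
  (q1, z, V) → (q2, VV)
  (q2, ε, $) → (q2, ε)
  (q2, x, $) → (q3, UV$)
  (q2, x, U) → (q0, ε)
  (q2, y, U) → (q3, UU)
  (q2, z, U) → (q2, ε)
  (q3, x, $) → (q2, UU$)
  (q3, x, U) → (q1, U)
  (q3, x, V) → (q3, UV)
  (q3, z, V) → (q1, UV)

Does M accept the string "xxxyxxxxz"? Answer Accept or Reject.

Accept

One accepting computation: (q0, xxxyxxxxz, $) ⊢ (q2, xxyxxxxz, U$) ⊢ (q0, xyxxxxz, $) ⊢ (q2, yxxxxz, U$) ⊢ (q3, xxxxz, UU$) ⊢ (q1, xxxz, UU$) ⊢ (q2, xxz, U$) ⊢ (q0, xz, $) ⊢ (q2, z, U$) ⊢ (q2, ε, $) ⊢ (q2, ε, ε)
All input consumed and the stack is empty.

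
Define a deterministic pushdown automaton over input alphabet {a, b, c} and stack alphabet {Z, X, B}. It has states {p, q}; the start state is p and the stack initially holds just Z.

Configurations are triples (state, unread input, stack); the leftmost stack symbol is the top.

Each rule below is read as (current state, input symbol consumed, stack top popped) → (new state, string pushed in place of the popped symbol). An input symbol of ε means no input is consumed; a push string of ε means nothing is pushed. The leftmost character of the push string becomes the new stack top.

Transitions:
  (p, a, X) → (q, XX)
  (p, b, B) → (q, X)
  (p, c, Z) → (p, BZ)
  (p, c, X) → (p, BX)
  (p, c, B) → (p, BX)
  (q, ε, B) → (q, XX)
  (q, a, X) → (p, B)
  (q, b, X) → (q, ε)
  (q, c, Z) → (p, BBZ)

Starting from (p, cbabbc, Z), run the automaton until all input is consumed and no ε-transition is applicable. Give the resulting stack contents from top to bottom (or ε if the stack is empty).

(p, cbabbc, Z)
  read c, top Z: go to p, push BZ → (p, babbc, BZ)
  read b, top B: go to q, push X → (q, abbc, XZ)
  read a, top X: go to p, push B → (p, bbc, BZ)
  read b, top B: go to q, push X → (q, bc, XZ)
  read b, top X: go to q, push ε → (q, c, Z)
  read c, top Z: go to p, push BBZ → (p, ε, BBZ)
All input consumed in state p with stack BBZ.

BBZ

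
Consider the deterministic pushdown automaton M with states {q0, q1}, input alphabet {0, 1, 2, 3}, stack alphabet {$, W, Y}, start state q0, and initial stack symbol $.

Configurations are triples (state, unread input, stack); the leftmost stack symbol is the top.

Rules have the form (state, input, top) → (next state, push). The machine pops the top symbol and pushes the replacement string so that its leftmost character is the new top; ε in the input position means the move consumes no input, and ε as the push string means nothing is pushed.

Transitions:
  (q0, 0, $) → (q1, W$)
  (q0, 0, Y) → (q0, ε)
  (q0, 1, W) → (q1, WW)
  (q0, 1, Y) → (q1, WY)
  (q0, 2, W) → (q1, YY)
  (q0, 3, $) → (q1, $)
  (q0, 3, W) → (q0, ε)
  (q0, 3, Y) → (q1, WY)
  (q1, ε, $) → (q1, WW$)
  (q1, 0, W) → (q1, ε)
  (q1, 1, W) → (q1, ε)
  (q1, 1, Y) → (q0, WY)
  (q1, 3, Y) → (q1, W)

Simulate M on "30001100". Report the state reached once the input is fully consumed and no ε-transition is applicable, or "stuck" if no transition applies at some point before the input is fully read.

q1

(q0, 30001100, $) ⊢ (q1, 0001100, $) ⊢ (q1, 0001100, WW$) ⊢ (q1, 001100, W$) ⊢ (q1, 01100, $) ⊢ (q1, 01100, WW$) ⊢ (q1, 1100, W$) ⊢ (q1, 100, $) ⊢ (q1, 100, WW$) ⊢ (q1, 00, W$) ⊢ (q1, 0, $) ⊢ (q1, 0, WW$) ⊢ (q1, ε, W$)
All input consumed; M is in state q1.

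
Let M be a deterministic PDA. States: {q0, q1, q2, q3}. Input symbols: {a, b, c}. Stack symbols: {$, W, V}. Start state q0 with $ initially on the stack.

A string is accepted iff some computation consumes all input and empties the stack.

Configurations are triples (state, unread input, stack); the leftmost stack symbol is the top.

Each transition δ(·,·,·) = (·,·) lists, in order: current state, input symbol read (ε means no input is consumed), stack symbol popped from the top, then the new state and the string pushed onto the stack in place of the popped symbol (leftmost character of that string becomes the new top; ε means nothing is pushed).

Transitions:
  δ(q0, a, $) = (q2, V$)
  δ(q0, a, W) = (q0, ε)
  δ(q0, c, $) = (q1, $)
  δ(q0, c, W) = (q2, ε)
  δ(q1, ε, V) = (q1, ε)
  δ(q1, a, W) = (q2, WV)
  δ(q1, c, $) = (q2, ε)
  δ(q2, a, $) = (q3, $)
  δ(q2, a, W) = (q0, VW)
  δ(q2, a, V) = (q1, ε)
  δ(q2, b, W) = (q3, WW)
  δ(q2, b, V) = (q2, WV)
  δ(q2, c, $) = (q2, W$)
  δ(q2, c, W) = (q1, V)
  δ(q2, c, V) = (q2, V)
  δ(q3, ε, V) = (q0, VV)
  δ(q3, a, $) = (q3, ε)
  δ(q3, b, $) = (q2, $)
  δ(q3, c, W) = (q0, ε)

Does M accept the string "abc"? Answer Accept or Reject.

Reject

(q0, abc, $)
  read a, top $: go to q2, push V$ → (q2, bc, V$)
  read b, top V: go to q2, push WV → (q2, c, WV$)
  read c, top W: go to q1, push V → (q1, ε, VV$)
  ε-move, top V: go to q1, push ε → (q1, ε, V$)
  ε-move, top V: go to q1, push ε → (q1, ε, $)
All input consumed; stack is $, not empty, and no further ε-move applies.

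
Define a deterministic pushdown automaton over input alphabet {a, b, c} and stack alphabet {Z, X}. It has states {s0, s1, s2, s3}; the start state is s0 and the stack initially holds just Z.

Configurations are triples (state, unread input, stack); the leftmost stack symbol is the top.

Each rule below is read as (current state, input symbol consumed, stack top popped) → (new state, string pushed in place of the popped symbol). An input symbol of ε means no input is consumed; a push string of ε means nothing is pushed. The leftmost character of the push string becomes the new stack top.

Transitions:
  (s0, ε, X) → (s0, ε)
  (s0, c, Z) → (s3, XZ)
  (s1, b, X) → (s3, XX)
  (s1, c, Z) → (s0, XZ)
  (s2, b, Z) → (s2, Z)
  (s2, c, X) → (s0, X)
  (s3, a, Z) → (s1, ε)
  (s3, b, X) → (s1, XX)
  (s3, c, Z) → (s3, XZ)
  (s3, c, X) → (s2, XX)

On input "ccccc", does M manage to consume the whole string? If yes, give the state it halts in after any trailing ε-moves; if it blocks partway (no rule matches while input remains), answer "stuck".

s2

(s0, ccccc, Z)
  read c, top Z: go to s3, push XZ → (s3, cccc, XZ)
  read c, top X: go to s2, push XX → (s2, ccc, XXZ)
  read c, top X: go to s0, push X → (s0, cc, XXZ)
  ε-move, top X: go to s0, push ε → (s0, cc, XZ)
  ε-move, top X: go to s0, push ε → (s0, cc, Z)
  read c, top Z: go to s3, push XZ → (s3, c, XZ)
  read c, top X: go to s2, push XX → (s2, ε, XXZ)
All input consumed; M is in state s2.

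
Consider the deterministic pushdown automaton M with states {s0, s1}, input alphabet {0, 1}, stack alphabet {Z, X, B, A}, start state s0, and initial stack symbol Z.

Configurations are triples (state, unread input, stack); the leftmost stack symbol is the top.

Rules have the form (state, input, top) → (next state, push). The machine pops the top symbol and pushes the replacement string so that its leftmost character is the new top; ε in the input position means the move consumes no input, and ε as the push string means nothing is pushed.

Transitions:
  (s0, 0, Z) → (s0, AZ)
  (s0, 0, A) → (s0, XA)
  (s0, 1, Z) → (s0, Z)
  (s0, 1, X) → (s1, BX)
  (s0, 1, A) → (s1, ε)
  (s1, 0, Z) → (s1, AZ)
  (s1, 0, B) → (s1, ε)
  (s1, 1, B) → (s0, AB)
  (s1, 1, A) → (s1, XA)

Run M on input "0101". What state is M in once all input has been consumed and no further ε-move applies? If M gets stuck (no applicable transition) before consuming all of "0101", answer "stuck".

s1

(s0, 0101, Z) ⊢ (s0, 101, AZ) ⊢ (s1, 01, Z) ⊢ (s1, 1, AZ) ⊢ (s1, ε, XAZ)
All input consumed; M is in state s1.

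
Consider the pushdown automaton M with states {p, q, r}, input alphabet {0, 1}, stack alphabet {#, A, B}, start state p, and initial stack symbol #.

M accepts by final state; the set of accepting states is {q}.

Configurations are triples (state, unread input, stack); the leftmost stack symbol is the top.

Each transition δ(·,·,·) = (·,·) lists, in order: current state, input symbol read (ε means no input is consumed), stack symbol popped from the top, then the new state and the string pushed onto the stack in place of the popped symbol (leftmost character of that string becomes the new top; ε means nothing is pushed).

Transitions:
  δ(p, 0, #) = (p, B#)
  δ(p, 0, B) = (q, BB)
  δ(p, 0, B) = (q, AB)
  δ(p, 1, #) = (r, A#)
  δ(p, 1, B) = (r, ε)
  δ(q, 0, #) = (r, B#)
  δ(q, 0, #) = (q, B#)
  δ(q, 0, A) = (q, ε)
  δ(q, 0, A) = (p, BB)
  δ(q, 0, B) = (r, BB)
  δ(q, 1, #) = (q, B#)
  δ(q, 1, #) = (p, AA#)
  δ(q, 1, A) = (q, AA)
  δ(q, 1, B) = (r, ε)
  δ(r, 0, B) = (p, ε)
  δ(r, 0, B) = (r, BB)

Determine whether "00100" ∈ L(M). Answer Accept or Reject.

Accept

One accepting computation: (p, 00100, #) ⊢ (p, 0100, B#) ⊢ (q, 100, AB#) ⊢ (q, 00, AAB#) ⊢ (q, 0, AB#) ⊢ (q, ε, B#)
All input consumed and state q ∈ F.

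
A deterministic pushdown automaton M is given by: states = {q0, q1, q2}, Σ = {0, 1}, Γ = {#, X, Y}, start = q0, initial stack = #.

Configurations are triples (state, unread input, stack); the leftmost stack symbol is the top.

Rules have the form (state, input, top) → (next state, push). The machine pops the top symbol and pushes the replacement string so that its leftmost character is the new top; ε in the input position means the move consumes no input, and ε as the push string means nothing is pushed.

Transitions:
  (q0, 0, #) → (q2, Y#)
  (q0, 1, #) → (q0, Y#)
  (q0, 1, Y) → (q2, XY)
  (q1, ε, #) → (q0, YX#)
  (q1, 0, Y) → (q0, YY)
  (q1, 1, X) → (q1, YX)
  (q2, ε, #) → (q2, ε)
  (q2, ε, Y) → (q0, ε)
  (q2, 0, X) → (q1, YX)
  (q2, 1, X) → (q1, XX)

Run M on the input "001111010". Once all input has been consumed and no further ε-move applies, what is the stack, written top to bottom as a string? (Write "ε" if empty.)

(q0, 001111010, #)
  read 0, top #: go to q2, push Y# → (q2, 01111010, Y#)
  ε-move, top Y: go to q0, push ε → (q0, 01111010, #)
  read 0, top #: go to q2, push Y# → (q2, 1111010, Y#)
  ε-move, top Y: go to q0, push ε → (q0, 1111010, #)
  read 1, top #: go to q0, push Y# → (q0, 111010, Y#)
  read 1, top Y: go to q2, push XY → (q2, 11010, XY#)
  read 1, top X: go to q1, push XX → (q1, 1010, XXY#)
  read 1, top X: go to q1, push YX → (q1, 010, YXXY#)
  read 0, top Y: go to q0, push YY → (q0, 10, YYXXY#)
  read 1, top Y: go to q2, push XY → (q2, 0, XYYXXY#)
  read 0, top X: go to q1, push YX → (q1, ε, YXYYXXY#)
All input consumed in state q1 with stack YXYYXXY#.

YXYYXXY#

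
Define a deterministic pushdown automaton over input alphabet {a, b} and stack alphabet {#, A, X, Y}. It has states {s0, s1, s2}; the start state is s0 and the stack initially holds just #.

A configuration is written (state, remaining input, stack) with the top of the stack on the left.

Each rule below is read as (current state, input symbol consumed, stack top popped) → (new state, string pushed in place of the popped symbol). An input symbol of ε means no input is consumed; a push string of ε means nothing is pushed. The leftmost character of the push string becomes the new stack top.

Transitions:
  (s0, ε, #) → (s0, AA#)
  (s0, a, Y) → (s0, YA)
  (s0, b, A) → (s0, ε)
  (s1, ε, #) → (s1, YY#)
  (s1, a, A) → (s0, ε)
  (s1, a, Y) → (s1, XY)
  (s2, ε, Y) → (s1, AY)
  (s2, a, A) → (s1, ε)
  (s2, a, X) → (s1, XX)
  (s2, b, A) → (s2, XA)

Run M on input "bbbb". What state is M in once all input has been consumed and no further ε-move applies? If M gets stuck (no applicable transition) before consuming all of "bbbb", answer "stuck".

(s0, bbbb, #) ⊢ (s0, bbbb, AA#) ⊢ (s0, bbb, A#) ⊢ (s0, bb, #) ⊢ (s0, bb, AA#) ⊢ (s0, b, A#) ⊢ (s0, ε, #) ⊢ (s0, ε, AA#)
All input consumed; M is in state s0.

s0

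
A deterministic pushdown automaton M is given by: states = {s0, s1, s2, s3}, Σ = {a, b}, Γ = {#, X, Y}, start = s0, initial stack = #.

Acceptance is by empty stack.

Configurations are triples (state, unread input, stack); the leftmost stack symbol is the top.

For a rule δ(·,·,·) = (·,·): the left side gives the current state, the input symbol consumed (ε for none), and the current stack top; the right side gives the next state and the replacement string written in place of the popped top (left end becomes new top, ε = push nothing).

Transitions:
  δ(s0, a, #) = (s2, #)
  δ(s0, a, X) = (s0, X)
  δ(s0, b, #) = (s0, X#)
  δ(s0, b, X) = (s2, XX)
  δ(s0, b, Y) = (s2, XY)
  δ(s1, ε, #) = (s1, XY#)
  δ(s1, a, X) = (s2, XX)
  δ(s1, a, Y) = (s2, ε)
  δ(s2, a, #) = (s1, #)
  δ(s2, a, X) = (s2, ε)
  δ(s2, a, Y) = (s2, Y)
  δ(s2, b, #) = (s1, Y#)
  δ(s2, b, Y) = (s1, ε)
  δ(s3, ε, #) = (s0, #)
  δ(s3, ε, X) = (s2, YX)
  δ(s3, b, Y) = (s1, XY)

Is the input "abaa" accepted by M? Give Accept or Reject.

(s0, abaa, #) ⊢ (s2, baa, #) ⊢ (s1, aa, Y#) ⊢ (s2, a, #) ⊢ (s1, ε, #) ⊢ (s1, ε, XY#)
All input consumed; stack is XY#, not empty, and no further ε-move applies.

Reject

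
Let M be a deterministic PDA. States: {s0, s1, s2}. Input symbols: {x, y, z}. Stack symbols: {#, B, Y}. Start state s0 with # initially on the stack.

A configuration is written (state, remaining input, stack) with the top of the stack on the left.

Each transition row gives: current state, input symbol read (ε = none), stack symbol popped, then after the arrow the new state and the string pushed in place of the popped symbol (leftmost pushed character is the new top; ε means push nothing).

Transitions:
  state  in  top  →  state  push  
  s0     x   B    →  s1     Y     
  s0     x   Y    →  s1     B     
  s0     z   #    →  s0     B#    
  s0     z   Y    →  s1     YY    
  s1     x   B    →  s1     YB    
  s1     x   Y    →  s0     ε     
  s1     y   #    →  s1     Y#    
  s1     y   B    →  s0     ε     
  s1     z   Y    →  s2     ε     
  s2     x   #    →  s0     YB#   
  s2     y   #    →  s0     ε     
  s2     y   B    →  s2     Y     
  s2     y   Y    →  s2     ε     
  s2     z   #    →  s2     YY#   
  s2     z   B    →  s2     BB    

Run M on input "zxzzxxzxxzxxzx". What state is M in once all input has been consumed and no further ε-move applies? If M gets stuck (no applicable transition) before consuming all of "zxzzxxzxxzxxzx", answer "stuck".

(s0, zxzzxxzxxzxxzx, #)
  read z, top #: go to s0, push B# → (s0, xzzxxzxxzxxzx, B#)
  read x, top B: go to s1, push Y → (s1, zzxxzxxzxxzx, Y#)
  read z, top Y: go to s2, push ε → (s2, zxxzxxzxxzx, #)
  read z, top #: go to s2, push YY# → (s2, xxzxxzxxzx, YY#)
No transition for (s2, x, top Y); M blocks with input xxzxxzxxzx remaining.

stuck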